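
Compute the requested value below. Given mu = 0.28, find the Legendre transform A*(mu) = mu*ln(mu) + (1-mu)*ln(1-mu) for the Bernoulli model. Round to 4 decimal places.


Legendre transform for Bernoulli:
A*(mu) = mu*log(mu) + (1-mu)*log(1-mu).
mu = 0.28, 1-mu = 0.72.
mu*log(mu) = 0.28*log(0.28) = -0.35643.
(1-mu)*log(1-mu) = 0.72*log(0.72) = -0.236523.
A* = -0.35643 + -0.236523 = -0.5930

-0.5930


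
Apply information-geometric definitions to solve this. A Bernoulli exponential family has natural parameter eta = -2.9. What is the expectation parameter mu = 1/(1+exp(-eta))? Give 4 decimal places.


Dual coordinate (expectation parameter) for Bernoulli:
mu = 1/(1+exp(-eta)).
eta = -2.9.
exp(-eta) = exp(2.9) = 18.174145.
mu = 1/(1+18.174145) = 0.0522

0.0522


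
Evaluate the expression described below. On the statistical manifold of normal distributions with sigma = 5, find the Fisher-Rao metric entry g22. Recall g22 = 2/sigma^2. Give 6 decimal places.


For the 2-parameter normal family, the Fisher metric has:
  g11 = 1/sigma^2, g22 = 2/sigma^2.
sigma = 5, sigma^2 = 25.
g22 = 0.080000

0.080000


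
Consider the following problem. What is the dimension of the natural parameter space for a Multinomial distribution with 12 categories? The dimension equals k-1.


Exponential family dimension calculation:
For Multinomial with k=12 categories, dim = k-1 = 11.

11


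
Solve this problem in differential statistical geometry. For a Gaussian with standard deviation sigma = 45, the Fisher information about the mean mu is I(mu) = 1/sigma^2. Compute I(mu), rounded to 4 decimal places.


The Fisher information for the mean of a normal distribution is I(mu) = 1/sigma^2.
sigma = 45, so sigma^2 = 2025.
I(mu) = 1/2025 = 0.0005

0.0005


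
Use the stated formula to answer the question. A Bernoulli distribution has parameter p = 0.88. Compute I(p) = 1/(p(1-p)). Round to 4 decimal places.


For Bernoulli(p), Fisher information is I(p) = 1/(p*(1-p)).
p = 0.88, 1-p = 0.12.
p*(1-p) = 0.1056.
I(p) = 1/0.1056 = 9.4697

9.4697


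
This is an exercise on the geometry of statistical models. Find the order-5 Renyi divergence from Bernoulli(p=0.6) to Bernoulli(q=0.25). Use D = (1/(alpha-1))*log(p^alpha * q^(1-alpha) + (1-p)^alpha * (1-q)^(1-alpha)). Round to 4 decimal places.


Renyi divergence of order alpha between Bernoulli distributions:
D = (1/(alpha-1))*log(p^alpha * q^(1-alpha) + (1-p)^alpha * (1-q)^(1-alpha)).
alpha = 5, p = 0.6, q = 0.25.
p^alpha * q^(1-alpha) = 0.6^5 * 0.25^-4 = 19.90656.
(1-p)^alpha * (1-q)^(1-alpha) = 0.4^5 * 0.75^-4 = 0.032363.
sum = 19.90656 + 0.032363 = 19.938923.
D = (1/4)*log(19.938923) = 0.7482

0.7482


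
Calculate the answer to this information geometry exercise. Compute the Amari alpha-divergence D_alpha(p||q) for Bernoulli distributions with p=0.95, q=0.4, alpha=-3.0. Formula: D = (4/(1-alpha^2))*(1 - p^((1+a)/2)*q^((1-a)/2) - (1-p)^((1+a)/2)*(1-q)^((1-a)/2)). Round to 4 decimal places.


Amari alpha-divergence:
D = (4/(1-alpha^2))*(1 - p^((1+a)/2)*q^((1-a)/2) - (1-p)^((1+a)/2)*(1-q)^((1-a)/2)).
alpha = -3.0, p = 0.95, q = 0.4.
e1 = (1+alpha)/2 = -1.0, e2 = (1-alpha)/2 = 2.0.
t1 = p^e1 * q^e2 = 0.95^-1.0 * 0.4^2.0 = 0.168421.
t2 = (1-p)^e1 * (1-q)^e2 = 0.05^-1.0 * 0.6^2.0 = 7.2.
4/(1-alpha^2) = -0.5.
D = -0.5*(1 - 0.168421 - 7.2) = 3.1842

3.1842


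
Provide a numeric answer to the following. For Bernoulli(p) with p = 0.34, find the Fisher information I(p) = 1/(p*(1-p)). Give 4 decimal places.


For Bernoulli(p), Fisher information is I(p) = 1/(p*(1-p)).
p = 0.34, 1-p = 0.66.
p*(1-p) = 0.2244.
I(p) = 1/0.2244 = 4.4563

4.4563


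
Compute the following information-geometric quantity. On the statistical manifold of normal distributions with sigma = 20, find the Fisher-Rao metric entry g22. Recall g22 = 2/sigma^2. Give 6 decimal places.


For the 2-parameter normal family, the Fisher metric has:
  g11 = 1/sigma^2, g22 = 2/sigma^2.
sigma = 20, sigma^2 = 400.
g22 = 0.005000

0.005000


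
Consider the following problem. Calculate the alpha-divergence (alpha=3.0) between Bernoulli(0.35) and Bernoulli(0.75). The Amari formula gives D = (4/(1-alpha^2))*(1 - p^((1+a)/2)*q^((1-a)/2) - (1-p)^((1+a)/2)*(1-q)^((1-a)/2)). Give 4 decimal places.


Amari alpha-divergence:
D = (4/(1-alpha^2))*(1 - p^((1+a)/2)*q^((1-a)/2) - (1-p)^((1+a)/2)*(1-q)^((1-a)/2)).
alpha = 3.0, p = 0.35, q = 0.75.
e1 = (1+alpha)/2 = 2.0, e2 = (1-alpha)/2 = -1.0.
t1 = p^e1 * q^e2 = 0.35^2.0 * 0.75^-1.0 = 0.163333.
t2 = (1-p)^e1 * (1-q)^e2 = 0.65^2.0 * 0.25^-1.0 = 1.69.
4/(1-alpha^2) = -0.5.
D = -0.5*(1 - 0.163333 - 1.69) = 0.4267

0.4267


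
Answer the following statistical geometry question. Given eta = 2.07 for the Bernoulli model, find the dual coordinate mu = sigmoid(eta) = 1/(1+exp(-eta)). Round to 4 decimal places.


Dual coordinate (expectation parameter) for Bernoulli:
mu = 1/(1+exp(-eta)).
eta = 2.07.
exp(-eta) = exp(-2.07) = 0.126186.
mu = 1/(1+0.126186) = 0.8880

0.8880


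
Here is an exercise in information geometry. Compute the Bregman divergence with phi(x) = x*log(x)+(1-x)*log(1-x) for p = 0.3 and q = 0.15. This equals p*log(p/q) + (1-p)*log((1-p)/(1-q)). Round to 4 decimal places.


Bregman divergence with negative entropy generator:
D = p*log(p/q) + (1-p)*log((1-p)/(1-q)).
p = 0.3, q = 0.15.
p*log(p/q) = 0.3*log(0.3/0.15) = 0.207944.
(1-p)*log((1-p)/(1-q)) = 0.7*log(0.7/0.85) = -0.135909.
D = 0.207944 + -0.135909 = 0.0720

0.0720


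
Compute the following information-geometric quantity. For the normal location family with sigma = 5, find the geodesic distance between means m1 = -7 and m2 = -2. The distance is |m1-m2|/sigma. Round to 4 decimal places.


On the fixed-variance normal subfamily, geodesic distance = |m1-m2|/sigma.
|-7 - -2| = 5.
sigma = 5.
d = 5/5 = 1.0000

1.0000


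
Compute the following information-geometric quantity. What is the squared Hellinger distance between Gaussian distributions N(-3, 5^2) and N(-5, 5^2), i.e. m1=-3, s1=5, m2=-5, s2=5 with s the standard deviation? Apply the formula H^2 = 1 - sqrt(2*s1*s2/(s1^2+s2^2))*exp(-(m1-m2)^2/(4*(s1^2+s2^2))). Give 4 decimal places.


Squared Hellinger distance for Gaussians:
H^2 = 1 - sqrt(2*s1*s2/(s1^2+s2^2)) * exp(-(m1-m2)^2/(4*(s1^2+s2^2))).
s1^2 = 25, s2^2 = 25, s1^2+s2^2 = 50.
sqrt(2*5*5/(50)) = 1.0.
(m1-m2)^2 = (2)^2 = 4.
exp(-4/(4*50)) = exp(-0.02) = 0.980199.
H^2 = 1 - 1.0*0.980199 = 0.0198

0.0198


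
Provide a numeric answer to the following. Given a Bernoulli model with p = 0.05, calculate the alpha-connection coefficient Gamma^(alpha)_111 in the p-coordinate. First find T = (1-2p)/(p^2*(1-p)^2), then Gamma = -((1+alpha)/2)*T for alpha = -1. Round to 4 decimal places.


Skewness (Amari-Chentsov) tensor: T = (1-2p)/(p^2*(1-p)^2).
p = 0.05, 1-2p = 0.9, p^2 = 0.0025, (1-p)^2 = 0.9025.
T = 0.9/(0.0025 * 0.9025) = 398.891967.
In the p-coordinate, Gamma^(alpha) = Gamma^(0) - (alpha/2)*T with Gamma^(0) = (1/2)*g'(p) = -T/2,
so Gamma^(alpha) = -((1+alpha)/2)*T.
alpha = -1, -(1+alpha)/2 = 0.0.
Gamma = 0.0 * 398.891967 = 0.0000

0.0000


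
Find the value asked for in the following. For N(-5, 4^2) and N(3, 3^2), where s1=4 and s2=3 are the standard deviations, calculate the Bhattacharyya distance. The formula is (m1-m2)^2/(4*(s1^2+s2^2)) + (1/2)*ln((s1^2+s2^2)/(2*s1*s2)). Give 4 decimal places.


Bhattacharyya distance between two Gaussians:
DB = (m1-m2)^2/(4*(s1^2+s2^2)) + (1/2)*ln((s1^2+s2^2)/(2*s1*s2)).
(m1-m2)^2 = (-8)^2 = 64.
s1^2+s2^2 = 16 + 9 = 25.
term1 = 64/100 = 0.64.
term2 = 0.5*ln(25/24.0) = 0.020411.
DB = 0.64 + 0.020411 = 0.6604

0.6604


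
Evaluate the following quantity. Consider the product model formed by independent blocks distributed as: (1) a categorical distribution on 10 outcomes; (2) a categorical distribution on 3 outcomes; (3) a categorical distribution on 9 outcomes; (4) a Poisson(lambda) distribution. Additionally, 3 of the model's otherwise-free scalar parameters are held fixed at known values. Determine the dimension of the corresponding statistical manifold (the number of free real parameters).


The dimension of a statistical manifold equals the number of free
(independent) real parameters of the model. For a product of independent
blocks the parameter counts add.
- categorical on 10 outcomes (probabilities sum to 1): 10-1 = 9.
- categorical on 3 outcomes (probabilities sum to 1): 3-1 = 2.
- categorical on 9 outcomes (probabilities sum to 1): 9-1 = 8.
- Poisson (lambda): 1.
Total = 9 + 2 + 8 + 1 = 20.
3 parameter(s) fixed at known values: 20 - 3 = 17.
Dimension = 17

17


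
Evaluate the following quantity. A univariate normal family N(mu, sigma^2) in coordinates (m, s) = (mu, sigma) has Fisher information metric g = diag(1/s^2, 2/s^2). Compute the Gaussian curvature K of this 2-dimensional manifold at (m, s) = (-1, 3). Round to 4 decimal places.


The metric has the form g = (A dm^2 + B ds^2)/s^2 with A = 1, B = 2.
Substitute u = sqrt(A/B)*m: g = B*(du^2 + ds^2)/s^2, i.e. B times the
Poincare upper half-plane metric, which has constant Gaussian curvature -1.
Scaling a 2D metric by a constant c divides the Gaussian curvature by c,
so K = -1/B = -1/(2) = -0.5000 everywhere (the point (m, s) = (-1, 3) is irrelevant:
the curvature is constant).
The requested Gaussian curvature is K = -0.5000.

-0.5000


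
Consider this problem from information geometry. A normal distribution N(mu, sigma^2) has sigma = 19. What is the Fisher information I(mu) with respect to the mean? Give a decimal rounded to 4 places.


The Fisher information for the mean of a normal distribution is I(mu) = 1/sigma^2.
sigma = 19, so sigma^2 = 361.
I(mu) = 1/361 = 0.0028

0.0028


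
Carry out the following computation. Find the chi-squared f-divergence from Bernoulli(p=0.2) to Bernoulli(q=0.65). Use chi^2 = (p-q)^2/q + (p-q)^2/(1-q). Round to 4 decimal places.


Chi-squared divergence between Bernoulli distributions:
chi^2 = (p-q)^2/q + (p-q)^2/(1-q).
p = 0.2, q = 0.65, p-q = -0.45.
(p-q)^2 = 0.2025.
term1 = 0.2025/0.65 = 0.311538.
term2 = 0.2025/0.35 = 0.578571.
chi^2 = 0.311538 + 0.578571 = 0.8901

0.8901


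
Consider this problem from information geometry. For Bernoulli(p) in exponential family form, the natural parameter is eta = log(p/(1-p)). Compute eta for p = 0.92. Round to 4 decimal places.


Natural parameter for Bernoulli: eta = log(p/(1-p)).
p = 0.92, 1-p = 0.08.
p/(1-p) = 11.5.
eta = log(11.5) = 2.4423

2.4423


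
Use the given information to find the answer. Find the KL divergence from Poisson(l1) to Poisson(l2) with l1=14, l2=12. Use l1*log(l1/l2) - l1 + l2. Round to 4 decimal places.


KL divergence for Poisson:
KL = l1*log(l1/l2) - l1 + l2.
l1 = 14, l2 = 12.
log(14/12) = 0.154151.
l1*log(l1/l2) = 14 * 0.154151 = 2.15811.
KL = 2.15811 - 14 + 12 = 0.1581

0.1581


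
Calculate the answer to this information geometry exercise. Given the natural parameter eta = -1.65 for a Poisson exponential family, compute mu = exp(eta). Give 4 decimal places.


Expectation parameter for Poisson exponential family:
mu = exp(eta).
eta = -1.65.
mu = exp(-1.65) = 0.1920

0.1920


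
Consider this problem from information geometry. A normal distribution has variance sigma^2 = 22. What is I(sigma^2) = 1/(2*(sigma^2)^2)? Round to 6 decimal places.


Fisher information for variance: I(sigma^2) = 1/(2*sigma^4).
sigma^2 = 22, so sigma^4 = 484.
I = 1/(2*484) = 1/968 = 0.001033

0.001033


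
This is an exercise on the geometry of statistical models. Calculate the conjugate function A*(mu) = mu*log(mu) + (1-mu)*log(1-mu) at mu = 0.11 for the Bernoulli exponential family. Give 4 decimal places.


Legendre transform for Bernoulli:
A*(mu) = mu*log(mu) + (1-mu)*log(1-mu).
mu = 0.11, 1-mu = 0.89.
mu*log(mu) = 0.11*log(0.11) = -0.2428.
(1-mu)*log(1-mu) = 0.89*log(0.89) = -0.103715.
A* = -0.2428 + -0.103715 = -0.3465

-0.3465


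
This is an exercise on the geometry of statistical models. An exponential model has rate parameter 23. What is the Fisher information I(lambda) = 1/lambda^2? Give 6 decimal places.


Fisher information for exponential: I(lambda) = 1/lambda^2.
lambda = 23, lambda^2 = 529.
I = 1/529 = 0.001890

0.001890


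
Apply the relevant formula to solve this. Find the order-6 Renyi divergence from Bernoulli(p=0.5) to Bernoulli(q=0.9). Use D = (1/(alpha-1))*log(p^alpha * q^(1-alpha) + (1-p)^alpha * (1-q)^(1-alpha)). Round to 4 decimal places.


Renyi divergence of order alpha between Bernoulli distributions:
D = (1/(alpha-1))*log(p^alpha * q^(1-alpha) + (1-p)^alpha * (1-q)^(1-alpha)).
alpha = 6, p = 0.5, q = 0.9.
p^alpha * q^(1-alpha) = 0.5^6 * 0.9^-5 = 0.026461.
(1-p)^alpha * (1-q)^(1-alpha) = 0.5^6 * 0.1^-5 = 1562.5.
sum = 0.026461 + 1562.5 = 1562.526461.
D = (1/5)*log(1562.526461) = 1.4708

1.4708


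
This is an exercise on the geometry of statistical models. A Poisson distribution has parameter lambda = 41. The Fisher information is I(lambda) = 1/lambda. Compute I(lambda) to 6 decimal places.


Fisher information for Poisson: I(lambda) = 1/lambda.
lambda = 41.
I(lambda) = 1/41 = 0.024390

0.024390


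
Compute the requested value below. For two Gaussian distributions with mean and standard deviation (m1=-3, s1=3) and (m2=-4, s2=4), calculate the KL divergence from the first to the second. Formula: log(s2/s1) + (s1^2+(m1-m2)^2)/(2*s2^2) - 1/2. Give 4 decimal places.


KL divergence between normal distributions:
KL = log(s2/s1) + (s1^2 + (m1-m2)^2)/(2*s2^2) - 1/2.
log(4/3) = 0.287682.
(3^2 + (-3--4)^2)/(2*4^2) = (9 + 1)/32 = 0.3125.
KL = 0.287682 + 0.3125 - 0.5 = 0.1002

0.1002


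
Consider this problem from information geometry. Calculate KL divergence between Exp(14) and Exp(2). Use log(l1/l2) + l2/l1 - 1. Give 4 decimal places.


KL divergence for exponential family:
KL = log(l1/l2) + l2/l1 - 1.
log(14/2) = 1.94591.
2/14 = 0.142857.
KL = 1.94591 + 0.142857 - 1 = 1.0888

1.0888


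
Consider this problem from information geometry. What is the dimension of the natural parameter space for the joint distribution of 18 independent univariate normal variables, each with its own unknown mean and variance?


Exponential family dimension calculation:
Each univariate normal has two natural parameters (mu/sigma^2 and -1/(2 sigma^2)).
With 18 independent components, dim = 2 * 18 = 36.

36


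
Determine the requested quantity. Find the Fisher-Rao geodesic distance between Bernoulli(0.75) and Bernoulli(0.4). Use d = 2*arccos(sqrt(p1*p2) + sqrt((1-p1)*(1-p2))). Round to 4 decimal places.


Geodesic distance on Bernoulli manifold:
d(p1,p2) = 2*arccos(sqrt(p1*p2) + sqrt((1-p1)*(1-p2))).
sqrt(p1*p2) = sqrt(0.75*0.4) = 0.547723.
sqrt((1-p1)*(1-p2)) = sqrt(0.25*0.6) = 0.387298.
arg = 0.547723 + 0.387298 = 0.935021.
d = 2*arccos(0.935021) = 0.7250

0.7250


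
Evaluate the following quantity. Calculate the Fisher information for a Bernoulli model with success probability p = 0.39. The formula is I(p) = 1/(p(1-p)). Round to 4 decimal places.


For Bernoulli(p), Fisher information is I(p) = 1/(p*(1-p)).
p = 0.39, 1-p = 0.61.
p*(1-p) = 0.2379.
I(p) = 1/0.2379 = 4.2034

4.2034


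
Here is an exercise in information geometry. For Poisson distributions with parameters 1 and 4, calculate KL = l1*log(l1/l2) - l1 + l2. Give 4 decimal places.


KL divergence for Poisson:
KL = l1*log(l1/l2) - l1 + l2.
l1 = 1, l2 = 4.
log(1/4) = -1.386294.
l1*log(l1/l2) = 1 * -1.386294 = -1.386294.
KL = -1.386294 - 1 + 4 = 1.6137

1.6137


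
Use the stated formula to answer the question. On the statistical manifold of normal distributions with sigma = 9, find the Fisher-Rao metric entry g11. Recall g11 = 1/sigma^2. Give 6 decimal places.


For the 2-parameter normal family, the Fisher metric has:
  g11 = 1/sigma^2, g22 = 2/sigma^2.
sigma = 9, sigma^2 = 81.
g11 = 0.012346

0.012346


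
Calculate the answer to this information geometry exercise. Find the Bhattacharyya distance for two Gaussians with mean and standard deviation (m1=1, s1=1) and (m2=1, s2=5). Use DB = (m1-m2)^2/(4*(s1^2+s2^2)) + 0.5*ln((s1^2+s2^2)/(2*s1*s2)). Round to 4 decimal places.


Bhattacharyya distance between two Gaussians:
DB = (m1-m2)^2/(4*(s1^2+s2^2)) + (1/2)*ln((s1^2+s2^2)/(2*s1*s2)).
(m1-m2)^2 = (0)^2 = 0.
s1^2+s2^2 = 1 + 25 = 26.
term1 = 0/104 = 0.0.
term2 = 0.5*ln(26/10.0) = 0.477756.
DB = 0.0 + 0.477756 = 0.4778

0.4778


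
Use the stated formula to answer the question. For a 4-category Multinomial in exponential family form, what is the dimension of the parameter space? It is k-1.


Exponential family dimension calculation:
For Multinomial with k=4 categories, dim = k-1 = 3.

3


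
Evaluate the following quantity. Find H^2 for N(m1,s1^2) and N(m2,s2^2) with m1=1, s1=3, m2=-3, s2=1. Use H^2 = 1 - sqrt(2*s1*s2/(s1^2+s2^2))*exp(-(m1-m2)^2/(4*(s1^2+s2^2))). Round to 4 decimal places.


Squared Hellinger distance for Gaussians:
H^2 = 1 - sqrt(2*s1*s2/(s1^2+s2^2)) * exp(-(m1-m2)^2/(4*(s1^2+s2^2))).
s1^2 = 9, s2^2 = 1, s1^2+s2^2 = 10.
sqrt(2*3*1/(10)) = 0.774597.
(m1-m2)^2 = (4)^2 = 16.
exp(-16/(4*10)) = exp(-0.4) = 0.67032.
H^2 = 1 - 0.774597*0.67032 = 0.4808

0.4808


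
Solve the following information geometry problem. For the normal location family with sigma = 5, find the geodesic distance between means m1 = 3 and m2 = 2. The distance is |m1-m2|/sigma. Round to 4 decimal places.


On the fixed-variance normal subfamily, geodesic distance = |m1-m2|/sigma.
|3 - 2| = 1.
sigma = 5.
d = 1/5 = 0.2000

0.2000


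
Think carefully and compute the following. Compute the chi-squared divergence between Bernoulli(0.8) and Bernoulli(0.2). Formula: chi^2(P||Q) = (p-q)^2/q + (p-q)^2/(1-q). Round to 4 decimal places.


Chi-squared divergence between Bernoulli distributions:
chi^2 = (p-q)^2/q + (p-q)^2/(1-q).
p = 0.8, q = 0.2, p-q = 0.6.
(p-q)^2 = 0.36.
term1 = 0.36/0.2 = 1.8.
term2 = 0.36/0.8 = 0.45.
chi^2 = 1.8 + 0.45 = 2.2500

2.2500


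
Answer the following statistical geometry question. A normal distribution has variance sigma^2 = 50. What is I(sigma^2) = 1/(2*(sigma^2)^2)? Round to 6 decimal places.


Fisher information for variance: I(sigma^2) = 1/(2*sigma^4).
sigma^2 = 50, so sigma^4 = 2500.
I = 1/(2*2500) = 1/5000 = 0.000200

0.000200


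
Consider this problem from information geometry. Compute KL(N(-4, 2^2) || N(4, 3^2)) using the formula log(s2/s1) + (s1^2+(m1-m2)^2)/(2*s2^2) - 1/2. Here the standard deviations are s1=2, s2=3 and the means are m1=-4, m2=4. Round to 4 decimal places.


KL divergence between normal distributions:
KL = log(s2/s1) + (s1^2 + (m1-m2)^2)/(2*s2^2) - 1/2.
log(3/2) = 0.405465.
(2^2 + (-4-4)^2)/(2*3^2) = (4 + 64)/18 = 3.777778.
KL = 0.405465 + 3.777778 - 0.5 = 3.6832

3.6832


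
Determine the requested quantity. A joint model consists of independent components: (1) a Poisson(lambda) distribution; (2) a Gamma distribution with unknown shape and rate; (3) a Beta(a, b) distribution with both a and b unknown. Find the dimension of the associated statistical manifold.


The dimension of a statistical manifold equals the number of free
(independent) real parameters of the model. For a product of independent
blocks the parameter counts add.
- Poisson (lambda): 1.
- Gamma (shape, rate): 2.
- Beta (a, b): 2.
Total = 1 + 2 + 2 = 5.
Dimension = 5

5


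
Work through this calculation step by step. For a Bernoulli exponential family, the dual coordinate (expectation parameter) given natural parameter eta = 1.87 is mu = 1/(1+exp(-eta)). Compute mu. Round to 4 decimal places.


Dual coordinate (expectation parameter) for Bernoulli:
mu = 1/(1+exp(-eta)).
eta = 1.87.
exp(-eta) = exp(-1.87) = 0.154124.
mu = 1/(1+0.154124) = 0.8665

0.8665


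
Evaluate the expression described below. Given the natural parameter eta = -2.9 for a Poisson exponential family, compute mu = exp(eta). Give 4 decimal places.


Expectation parameter for Poisson exponential family:
mu = exp(eta).
eta = -2.9.
mu = exp(-2.9) = 0.0550

0.0550


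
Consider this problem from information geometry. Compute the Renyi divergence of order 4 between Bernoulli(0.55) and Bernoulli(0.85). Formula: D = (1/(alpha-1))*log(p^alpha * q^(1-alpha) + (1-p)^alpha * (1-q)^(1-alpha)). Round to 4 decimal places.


Renyi divergence of order alpha between Bernoulli distributions:
D = (1/(alpha-1))*log(p^alpha * q^(1-alpha) + (1-p)^alpha * (1-q)^(1-alpha)).
alpha = 4, p = 0.55, q = 0.85.
p^alpha * q^(1-alpha) = 0.55^4 * 0.85^-3 = 0.149003.
(1-p)^alpha * (1-q)^(1-alpha) = 0.45^4 * 0.15^-3 = 12.15.
sum = 0.149003 + 12.15 = 12.299003.
D = (1/3)*log(12.299003) = 0.8365

0.8365


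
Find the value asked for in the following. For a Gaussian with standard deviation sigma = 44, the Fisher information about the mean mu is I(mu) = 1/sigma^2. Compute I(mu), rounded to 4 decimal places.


The Fisher information for the mean of a normal distribution is I(mu) = 1/sigma^2.
sigma = 44, so sigma^2 = 1936.
I(mu) = 1/1936 = 0.0005

0.0005


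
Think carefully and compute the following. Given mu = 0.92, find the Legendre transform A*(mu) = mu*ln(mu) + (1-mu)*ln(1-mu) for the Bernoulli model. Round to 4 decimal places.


Legendre transform for Bernoulli:
A*(mu) = mu*log(mu) + (1-mu)*log(1-mu).
mu = 0.92, 1-mu = 0.08.
mu*log(mu) = 0.92*log(0.92) = -0.076711.
(1-mu)*log(1-mu) = 0.08*log(0.08) = -0.202058.
A* = -0.076711 + -0.202058 = -0.2788

-0.2788


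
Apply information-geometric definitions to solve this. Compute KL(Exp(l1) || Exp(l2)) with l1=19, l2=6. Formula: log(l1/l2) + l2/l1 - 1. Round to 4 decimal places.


KL divergence for exponential family:
KL = log(l1/l2) + l2/l1 - 1.
log(19/6) = 1.15268.
6/19 = 0.315789.
KL = 1.15268 + 0.315789 - 1 = 0.4685

0.4685


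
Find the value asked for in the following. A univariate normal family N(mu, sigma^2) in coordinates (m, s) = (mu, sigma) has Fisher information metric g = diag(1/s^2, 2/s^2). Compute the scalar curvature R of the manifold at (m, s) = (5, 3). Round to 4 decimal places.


The metric has the form g = (A dm^2 + B ds^2)/s^2 with A = 1, B = 2.
Substitute u = sqrt(A/B)*m: g = B*(du^2 + ds^2)/s^2, i.e. B times the
Poincare upper half-plane metric, which has constant Gaussian curvature -1.
Scaling a 2D metric by a constant c divides the Gaussian curvature by c,
so K = -1/B = -1/(2) = -0.5000 everywhere (the point (m, s) = (5, 3) is irrelevant:
the curvature is constant).
Scalar curvature in dimension 2: R = 2K = -2/(2) = -1.0000.

-1.0000


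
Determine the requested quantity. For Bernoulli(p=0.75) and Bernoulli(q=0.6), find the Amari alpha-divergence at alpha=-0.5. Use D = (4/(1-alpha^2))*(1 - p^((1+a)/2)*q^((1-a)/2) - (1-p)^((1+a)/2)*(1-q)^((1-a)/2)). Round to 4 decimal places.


Amari alpha-divergence:
D = (4/(1-alpha^2))*(1 - p^((1+a)/2)*q^((1-a)/2) - (1-p)^((1+a)/2)*(1-q)^((1-a)/2)).
alpha = -0.5, p = 0.75, q = 0.6.
e1 = (1+alpha)/2 = 0.25, e2 = (1-alpha)/2 = 0.75.
t1 = p^e1 * q^e2 = 0.75^0.25 * 0.6^0.75 = 0.634423.
t2 = (1-p)^e1 * (1-q)^e2 = 0.25^0.25 * 0.4^0.75 = 0.355656.
4/(1-alpha^2) = 5.333333.
D = 5.333333*(1 - 0.634423 - 0.355656) = 0.0529

0.0529


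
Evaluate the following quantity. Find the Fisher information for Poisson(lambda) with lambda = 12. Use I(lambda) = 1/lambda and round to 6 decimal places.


Fisher information for Poisson: I(lambda) = 1/lambda.
lambda = 12.
I(lambda) = 1/12 = 0.083333

0.083333


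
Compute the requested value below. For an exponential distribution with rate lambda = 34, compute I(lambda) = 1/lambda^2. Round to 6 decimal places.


Fisher information for exponential: I(lambda) = 1/lambda^2.
lambda = 34, lambda^2 = 1156.
I = 1/1156 = 0.000865

0.000865


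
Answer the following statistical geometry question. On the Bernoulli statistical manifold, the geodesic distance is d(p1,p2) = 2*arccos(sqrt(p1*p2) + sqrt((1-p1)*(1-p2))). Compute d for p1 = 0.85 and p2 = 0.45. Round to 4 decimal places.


Geodesic distance on Bernoulli manifold:
d(p1,p2) = 2*arccos(sqrt(p1*p2) + sqrt((1-p1)*(1-p2))).
sqrt(p1*p2) = sqrt(0.85*0.45) = 0.618466.
sqrt((1-p1)*(1-p2)) = sqrt(0.15*0.55) = 0.287228.
arg = 0.618466 + 0.287228 = 0.905694.
d = 2*arccos(0.905694) = 0.8756

0.8756


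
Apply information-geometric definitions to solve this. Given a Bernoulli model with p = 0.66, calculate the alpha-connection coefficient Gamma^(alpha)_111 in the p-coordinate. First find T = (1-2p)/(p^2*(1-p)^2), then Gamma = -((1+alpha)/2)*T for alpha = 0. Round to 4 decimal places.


Skewness (Amari-Chentsov) tensor: T = (1-2p)/(p^2*(1-p)^2).
p = 0.66, 1-2p = -0.32, p^2 = 0.4356, (1-p)^2 = 0.1156.
T = -0.32/(0.4356 * 0.1156) = -6.354835.
In the p-coordinate, Gamma^(alpha) = Gamma^(0) - (alpha/2)*T with Gamma^(0) = (1/2)*g'(p) = -T/2,
so Gamma^(alpha) = -((1+alpha)/2)*T.
alpha = 0, -(1+alpha)/2 = -0.5.
Gamma = -0.5 * -6.354835 = 3.1774

3.1774


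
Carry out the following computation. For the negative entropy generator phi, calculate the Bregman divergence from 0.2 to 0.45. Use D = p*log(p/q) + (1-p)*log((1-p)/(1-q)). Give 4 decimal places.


Bregman divergence with negative entropy generator:
D = p*log(p/q) + (1-p)*log((1-p)/(1-q)).
p = 0.2, q = 0.45.
p*log(p/q) = 0.2*log(0.2/0.45) = -0.162186.
(1-p)*log((1-p)/(1-q)) = 0.8*log(0.8/0.55) = 0.299755.
D = -0.162186 + 0.299755 = 0.1376

0.1376


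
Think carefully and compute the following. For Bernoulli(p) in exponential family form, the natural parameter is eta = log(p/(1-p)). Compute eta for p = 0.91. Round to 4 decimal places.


Natural parameter for Bernoulli: eta = log(p/(1-p)).
p = 0.91, 1-p = 0.09.
p/(1-p) = 10.111111.
eta = log(10.111111) = 2.3136

2.3136


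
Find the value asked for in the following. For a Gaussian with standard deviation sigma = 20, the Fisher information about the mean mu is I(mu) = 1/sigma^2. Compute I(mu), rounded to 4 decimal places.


The Fisher information for the mean of a normal distribution is I(mu) = 1/sigma^2.
sigma = 20, so sigma^2 = 400.
I(mu) = 1/400 = 0.0025

0.0025


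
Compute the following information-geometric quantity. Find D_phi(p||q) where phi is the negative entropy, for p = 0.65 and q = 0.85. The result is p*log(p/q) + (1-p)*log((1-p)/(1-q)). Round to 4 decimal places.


Bregman divergence with negative entropy generator:
D = p*log(p/q) + (1-p)*log((1-p)/(1-q)).
p = 0.65, q = 0.85.
p*log(p/q) = 0.65*log(0.65/0.85) = -0.174372.
(1-p)*log((1-p)/(1-q)) = 0.35*log(0.35/0.15) = 0.296554.
D = -0.174372 + 0.296554 = 0.1222

0.1222


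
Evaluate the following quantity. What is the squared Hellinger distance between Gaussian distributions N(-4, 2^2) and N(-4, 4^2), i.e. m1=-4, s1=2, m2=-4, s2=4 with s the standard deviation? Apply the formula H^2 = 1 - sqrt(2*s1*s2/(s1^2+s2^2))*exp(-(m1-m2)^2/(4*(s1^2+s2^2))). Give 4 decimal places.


Squared Hellinger distance for Gaussians:
H^2 = 1 - sqrt(2*s1*s2/(s1^2+s2^2)) * exp(-(m1-m2)^2/(4*(s1^2+s2^2))).
s1^2 = 4, s2^2 = 16, s1^2+s2^2 = 20.
sqrt(2*2*4/(20)) = 0.894427.
(m1-m2)^2 = (0)^2 = 0.
exp(-0/(4*20)) = exp(0.0) = 1.0.
H^2 = 1 - 0.894427*1.0 = 0.1056

0.1056


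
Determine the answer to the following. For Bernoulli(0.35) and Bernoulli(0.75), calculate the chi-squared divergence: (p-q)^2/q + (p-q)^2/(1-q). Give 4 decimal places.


Chi-squared divergence between Bernoulli distributions:
chi^2 = (p-q)^2/q + (p-q)^2/(1-q).
p = 0.35, q = 0.75, p-q = -0.4.
(p-q)^2 = 0.16.
term1 = 0.16/0.75 = 0.213333.
term2 = 0.16/0.25 = 0.64.
chi^2 = 0.213333 + 0.64 = 0.8533

0.8533


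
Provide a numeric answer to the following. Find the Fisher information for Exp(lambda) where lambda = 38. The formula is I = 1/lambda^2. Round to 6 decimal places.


Fisher information for exponential: I(lambda) = 1/lambda^2.
lambda = 38, lambda^2 = 1444.
I = 1/1444 = 0.000693

0.000693


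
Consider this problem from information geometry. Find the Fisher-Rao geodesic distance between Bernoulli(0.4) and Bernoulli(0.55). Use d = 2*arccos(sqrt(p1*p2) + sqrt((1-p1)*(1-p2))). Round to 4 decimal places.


Geodesic distance on Bernoulli manifold:
d(p1,p2) = 2*arccos(sqrt(p1*p2) + sqrt((1-p1)*(1-p2))).
sqrt(p1*p2) = sqrt(0.4*0.55) = 0.469042.
sqrt((1-p1)*(1-p2)) = sqrt(0.6*0.45) = 0.519615.
arg = 0.469042 + 0.519615 = 0.988657.
d = 2*arccos(0.988657) = 0.3015

0.3015


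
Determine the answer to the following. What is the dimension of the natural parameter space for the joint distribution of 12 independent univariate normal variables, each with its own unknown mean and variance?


Exponential family dimension calculation:
Each univariate normal has two natural parameters (mu/sigma^2 and -1/(2 sigma^2)).
With 12 independent components, dim = 2 * 12 = 24.

24


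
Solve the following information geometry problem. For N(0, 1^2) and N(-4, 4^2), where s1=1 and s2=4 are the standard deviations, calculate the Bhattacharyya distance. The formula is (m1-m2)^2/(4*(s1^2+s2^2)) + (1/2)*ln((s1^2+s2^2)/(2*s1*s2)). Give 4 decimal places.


Bhattacharyya distance between two Gaussians:
DB = (m1-m2)^2/(4*(s1^2+s2^2)) + (1/2)*ln((s1^2+s2^2)/(2*s1*s2)).
(m1-m2)^2 = (4)^2 = 16.
s1^2+s2^2 = 1 + 16 = 17.
term1 = 16/68 = 0.235294.
term2 = 0.5*ln(17/8.0) = 0.376886.
DB = 0.235294 + 0.376886 = 0.6122

0.6122


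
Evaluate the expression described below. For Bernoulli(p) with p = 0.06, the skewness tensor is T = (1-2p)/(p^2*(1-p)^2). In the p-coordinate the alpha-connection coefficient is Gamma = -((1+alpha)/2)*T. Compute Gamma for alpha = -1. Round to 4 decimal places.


Skewness (Amari-Chentsov) tensor: T = (1-2p)/(p^2*(1-p)^2).
p = 0.06, 1-2p = 0.88, p^2 = 0.0036, (1-p)^2 = 0.8836.
T = 0.88/(0.0036 * 0.8836) = 276.646044.
In the p-coordinate, Gamma^(alpha) = Gamma^(0) - (alpha/2)*T with Gamma^(0) = (1/2)*g'(p) = -T/2,
so Gamma^(alpha) = -((1+alpha)/2)*T.
alpha = -1, -(1+alpha)/2 = 0.0.
Gamma = 0.0 * 276.646044 = 0.0000

0.0000


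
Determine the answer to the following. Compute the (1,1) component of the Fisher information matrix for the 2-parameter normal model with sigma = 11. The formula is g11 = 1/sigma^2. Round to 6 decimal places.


For the 2-parameter normal family, the Fisher metric has:
  g11 = 1/sigma^2, g22 = 2/sigma^2.
sigma = 11, sigma^2 = 121.
g11 = 0.008264

0.008264


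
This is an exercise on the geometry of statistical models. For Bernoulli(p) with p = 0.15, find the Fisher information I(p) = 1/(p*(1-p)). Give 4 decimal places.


For Bernoulli(p), Fisher information is I(p) = 1/(p*(1-p)).
p = 0.15, 1-p = 0.85.
p*(1-p) = 0.1275.
I(p) = 1/0.1275 = 7.8431

7.8431


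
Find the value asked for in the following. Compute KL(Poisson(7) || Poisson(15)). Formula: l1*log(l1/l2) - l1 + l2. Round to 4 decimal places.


KL divergence for Poisson:
KL = l1*log(l1/l2) - l1 + l2.
l1 = 7, l2 = 15.
log(7/15) = -0.76214.
l1*log(l1/l2) = 7 * -0.76214 = -5.33498.
KL = -5.33498 - 7 + 15 = 2.6650

2.6650


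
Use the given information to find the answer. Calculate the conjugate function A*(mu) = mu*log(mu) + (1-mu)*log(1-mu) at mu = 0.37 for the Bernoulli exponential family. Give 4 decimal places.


Legendre transform for Bernoulli:
A*(mu) = mu*log(mu) + (1-mu)*log(1-mu).
mu = 0.37, 1-mu = 0.63.
mu*log(mu) = 0.37*log(0.37) = -0.367873.
(1-mu)*log(1-mu) = 0.63*log(0.63) = -0.291082.
A* = -0.367873 + -0.291082 = -0.6590

-0.6590


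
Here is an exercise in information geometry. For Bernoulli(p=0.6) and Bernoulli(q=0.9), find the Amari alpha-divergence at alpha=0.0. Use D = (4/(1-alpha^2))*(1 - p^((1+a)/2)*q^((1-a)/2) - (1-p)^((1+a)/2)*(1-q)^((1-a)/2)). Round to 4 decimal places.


Amari alpha-divergence:
D = (4/(1-alpha^2))*(1 - p^((1+a)/2)*q^((1-a)/2) - (1-p)^((1+a)/2)*(1-q)^((1-a)/2)).
alpha = 0.0, p = 0.6, q = 0.9.
e1 = (1+alpha)/2 = 0.5, e2 = (1-alpha)/2 = 0.5.
t1 = p^e1 * q^e2 = 0.6^0.5 * 0.9^0.5 = 0.734847.
t2 = (1-p)^e1 * (1-q)^e2 = 0.4^0.5 * 0.1^0.5 = 0.2.
4/(1-alpha^2) = 4.0.
D = 4.0*(1 - 0.734847 - 0.2) = 0.2606

0.2606


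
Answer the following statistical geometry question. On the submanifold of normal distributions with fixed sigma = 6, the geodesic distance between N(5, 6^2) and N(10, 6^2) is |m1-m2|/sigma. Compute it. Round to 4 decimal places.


On the fixed-variance normal subfamily, geodesic distance = |m1-m2|/sigma.
|5 - 10| = 5.
sigma = 6.
d = 5/6 = 0.8333

0.8333


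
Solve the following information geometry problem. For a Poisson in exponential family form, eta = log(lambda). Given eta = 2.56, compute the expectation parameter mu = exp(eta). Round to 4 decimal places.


Expectation parameter for Poisson exponential family:
mu = exp(eta).
eta = 2.56.
mu = exp(2.56) = 12.9358

12.9358


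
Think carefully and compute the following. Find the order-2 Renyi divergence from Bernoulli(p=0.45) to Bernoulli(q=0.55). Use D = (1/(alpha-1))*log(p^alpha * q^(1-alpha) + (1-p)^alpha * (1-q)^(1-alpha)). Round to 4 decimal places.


Renyi divergence of order alpha between Bernoulli distributions:
D = (1/(alpha-1))*log(p^alpha * q^(1-alpha) + (1-p)^alpha * (1-q)^(1-alpha)).
alpha = 2, p = 0.45, q = 0.55.
p^alpha * q^(1-alpha) = 0.45^2 * 0.55^-1 = 0.368182.
(1-p)^alpha * (1-q)^(1-alpha) = 0.55^2 * 0.45^-1 = 0.672222.
sum = 0.368182 + 0.672222 = 1.040404.
D = (1/1)*log(1.040404) = 0.0396

0.0396


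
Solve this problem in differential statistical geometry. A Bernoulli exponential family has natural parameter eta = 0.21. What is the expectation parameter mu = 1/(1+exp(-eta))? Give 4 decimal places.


Dual coordinate (expectation parameter) for Bernoulli:
mu = 1/(1+exp(-eta)).
eta = 0.21.
exp(-eta) = exp(-0.21) = 0.810584.
mu = 1/(1+0.810584) = 0.5523

0.5523


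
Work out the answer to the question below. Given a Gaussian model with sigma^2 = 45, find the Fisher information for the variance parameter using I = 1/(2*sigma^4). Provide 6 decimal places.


Fisher information for variance: I(sigma^2) = 1/(2*sigma^4).
sigma^2 = 45, so sigma^4 = 2025.
I = 1/(2*2025) = 1/4050 = 0.000247

0.000247


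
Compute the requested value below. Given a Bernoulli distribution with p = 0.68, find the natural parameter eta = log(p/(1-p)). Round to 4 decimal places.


Natural parameter for Bernoulli: eta = log(p/(1-p)).
p = 0.68, 1-p = 0.32.
p/(1-p) = 2.125.
eta = log(2.125) = 0.7538

0.7538


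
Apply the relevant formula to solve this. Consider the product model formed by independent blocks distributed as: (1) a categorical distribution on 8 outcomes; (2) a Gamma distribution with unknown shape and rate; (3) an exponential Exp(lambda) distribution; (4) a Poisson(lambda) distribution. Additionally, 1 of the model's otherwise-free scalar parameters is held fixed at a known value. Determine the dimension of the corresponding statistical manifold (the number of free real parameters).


The dimension of a statistical manifold equals the number of free
(independent) real parameters of the model. For a product of independent
blocks the parameter counts add.
- categorical on 8 outcomes (probabilities sum to 1): 8-1 = 7.
- Gamma (shape, rate): 2.
- exponential (lambda): 1.
- Poisson (lambda): 1.
Total = 7 + 2 + 1 + 1 = 11.
1 parameter(s) fixed at known values: 11 - 1 = 10.
Dimension = 10

10


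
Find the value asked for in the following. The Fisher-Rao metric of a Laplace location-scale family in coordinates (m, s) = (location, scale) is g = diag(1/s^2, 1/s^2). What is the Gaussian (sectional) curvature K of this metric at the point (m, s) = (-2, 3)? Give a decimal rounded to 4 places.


The metric has the form g = (A dm^2 + B ds^2)/s^2 with A = 1, B = 1.
Substitute u = sqrt(A/B)*m: g = B*(du^2 + ds^2)/s^2, i.e. B times the
Poincare upper half-plane metric, which has constant Gaussian curvature -1.
Scaling a 2D metric by a constant c divides the Gaussian curvature by c,
so K = -1/B = -1/(1) = -1.0000 everywhere (the point (m, s) = (-2, 3) is irrelevant:
the curvature is constant).
The requested Gaussian curvature is K = -1.0000.

-1.0000


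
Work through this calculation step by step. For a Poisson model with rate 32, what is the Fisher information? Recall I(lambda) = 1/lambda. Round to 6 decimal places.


Fisher information for Poisson: I(lambda) = 1/lambda.
lambda = 32.
I(lambda) = 1/32 = 0.031250

0.031250


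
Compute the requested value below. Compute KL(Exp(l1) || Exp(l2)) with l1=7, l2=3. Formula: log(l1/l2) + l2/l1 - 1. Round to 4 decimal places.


KL divergence for exponential family:
KL = log(l1/l2) + l2/l1 - 1.
log(7/3) = 0.847298.
3/7 = 0.428571.
KL = 0.847298 + 0.428571 - 1 = 0.2759

0.2759


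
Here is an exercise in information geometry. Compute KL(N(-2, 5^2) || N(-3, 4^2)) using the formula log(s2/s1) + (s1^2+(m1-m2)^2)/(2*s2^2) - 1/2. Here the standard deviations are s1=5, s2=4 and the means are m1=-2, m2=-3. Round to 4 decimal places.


KL divergence between normal distributions:
KL = log(s2/s1) + (s1^2 + (m1-m2)^2)/(2*s2^2) - 1/2.
log(4/5) = -0.223144.
(5^2 + (-2--3)^2)/(2*4^2) = (25 + 1)/32 = 0.8125.
KL = -0.223144 + 0.8125 - 0.5 = 0.0894

0.0894


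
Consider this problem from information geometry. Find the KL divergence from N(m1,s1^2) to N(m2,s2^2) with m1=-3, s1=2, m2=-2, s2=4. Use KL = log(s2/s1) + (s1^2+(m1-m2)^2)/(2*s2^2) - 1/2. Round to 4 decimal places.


KL divergence between normal distributions:
KL = log(s2/s1) + (s1^2 + (m1-m2)^2)/(2*s2^2) - 1/2.
log(4/2) = 0.693147.
(2^2 + (-3--2)^2)/(2*4^2) = (4 + 1)/32 = 0.15625.
KL = 0.693147 + 0.15625 - 0.5 = 0.3494

0.3494


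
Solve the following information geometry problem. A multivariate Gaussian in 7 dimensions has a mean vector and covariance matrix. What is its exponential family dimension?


Exponential family dimension calculation:
For 7-dim MVN: mean has 7 params, covariance has 7*8/2 = 28 unique entries.
Total dim = 7 + 28 = 35.

35


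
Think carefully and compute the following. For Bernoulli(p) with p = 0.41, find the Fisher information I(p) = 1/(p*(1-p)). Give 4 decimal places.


For Bernoulli(p), Fisher information is I(p) = 1/(p*(1-p)).
p = 0.41, 1-p = 0.59.
p*(1-p) = 0.2419.
I(p) = 1/0.2419 = 4.1339

4.1339


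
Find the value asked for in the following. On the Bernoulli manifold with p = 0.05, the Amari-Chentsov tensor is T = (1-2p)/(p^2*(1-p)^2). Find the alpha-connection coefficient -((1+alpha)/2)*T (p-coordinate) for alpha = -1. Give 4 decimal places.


Skewness (Amari-Chentsov) tensor: T = (1-2p)/(p^2*(1-p)^2).
p = 0.05, 1-2p = 0.9, p^2 = 0.0025, (1-p)^2 = 0.9025.
T = 0.9/(0.0025 * 0.9025) = 398.891967.
In the p-coordinate, Gamma^(alpha) = Gamma^(0) - (alpha/2)*T with Gamma^(0) = (1/2)*g'(p) = -T/2,
so Gamma^(alpha) = -((1+alpha)/2)*T.
alpha = -1, -(1+alpha)/2 = 0.0.
Gamma = 0.0 * 398.891967 = 0.0000

0.0000


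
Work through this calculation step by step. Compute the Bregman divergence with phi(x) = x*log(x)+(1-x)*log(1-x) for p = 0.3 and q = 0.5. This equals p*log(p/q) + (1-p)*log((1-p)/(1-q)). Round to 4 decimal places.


Bregman divergence with negative entropy generator:
D = p*log(p/q) + (1-p)*log((1-p)/(1-q)).
p = 0.3, q = 0.5.
p*log(p/q) = 0.3*log(0.3/0.5) = -0.153248.
(1-p)*log((1-p)/(1-q)) = 0.7*log(0.7/0.5) = 0.235531.
D = -0.153248 + 0.235531 = 0.0823

0.0823


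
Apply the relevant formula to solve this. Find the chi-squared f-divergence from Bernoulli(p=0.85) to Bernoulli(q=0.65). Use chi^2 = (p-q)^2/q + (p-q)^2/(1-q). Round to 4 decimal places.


Chi-squared divergence between Bernoulli distributions:
chi^2 = (p-q)^2/q + (p-q)^2/(1-q).
p = 0.85, q = 0.65, p-q = 0.2.
(p-q)^2 = 0.04.
term1 = 0.04/0.65 = 0.061538.
term2 = 0.04/0.35 = 0.114286.
chi^2 = 0.061538 + 0.114286 = 0.1758

0.1758


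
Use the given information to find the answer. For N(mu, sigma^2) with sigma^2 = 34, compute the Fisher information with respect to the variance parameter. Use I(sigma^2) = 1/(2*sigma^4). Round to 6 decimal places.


Fisher information for variance: I(sigma^2) = 1/(2*sigma^4).
sigma^2 = 34, so sigma^4 = 1156.
I = 1/(2*1156) = 1/2312 = 0.000433

0.000433


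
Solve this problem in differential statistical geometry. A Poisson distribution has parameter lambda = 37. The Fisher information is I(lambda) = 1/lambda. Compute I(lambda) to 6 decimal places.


Fisher information for Poisson: I(lambda) = 1/lambda.
lambda = 37.
I(lambda) = 1/37 = 0.027027

0.027027
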